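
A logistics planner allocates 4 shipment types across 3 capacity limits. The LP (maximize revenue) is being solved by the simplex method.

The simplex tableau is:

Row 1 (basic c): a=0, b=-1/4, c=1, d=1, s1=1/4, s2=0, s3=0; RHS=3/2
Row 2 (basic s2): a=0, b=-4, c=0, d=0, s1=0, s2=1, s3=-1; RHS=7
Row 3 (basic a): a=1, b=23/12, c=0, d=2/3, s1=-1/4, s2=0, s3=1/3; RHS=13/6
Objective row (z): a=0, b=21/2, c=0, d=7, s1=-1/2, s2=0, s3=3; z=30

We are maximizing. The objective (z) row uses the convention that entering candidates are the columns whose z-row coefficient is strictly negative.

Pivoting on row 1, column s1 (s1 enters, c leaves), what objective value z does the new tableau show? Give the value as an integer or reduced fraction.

33

Minimum ratio for s1: (3/2)/(1/4) = 6.
z changes by −(z-row coeff of s1)·ratio = −(-1/2)·6 = 3.
New z = 30 + 3 = 33.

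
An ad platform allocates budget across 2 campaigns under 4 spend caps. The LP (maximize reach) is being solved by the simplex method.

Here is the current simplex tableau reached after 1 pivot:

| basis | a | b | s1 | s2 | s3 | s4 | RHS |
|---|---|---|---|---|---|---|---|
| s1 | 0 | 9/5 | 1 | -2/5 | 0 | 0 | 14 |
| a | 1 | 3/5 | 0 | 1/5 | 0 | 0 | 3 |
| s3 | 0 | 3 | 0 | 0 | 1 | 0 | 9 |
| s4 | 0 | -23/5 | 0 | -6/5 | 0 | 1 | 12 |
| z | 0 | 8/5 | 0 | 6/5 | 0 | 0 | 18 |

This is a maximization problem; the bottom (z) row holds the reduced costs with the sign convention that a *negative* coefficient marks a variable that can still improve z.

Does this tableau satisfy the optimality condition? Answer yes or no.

yes

No objective-row coefficient is strictly negative, so no entering variable exists; the tableau is optimal.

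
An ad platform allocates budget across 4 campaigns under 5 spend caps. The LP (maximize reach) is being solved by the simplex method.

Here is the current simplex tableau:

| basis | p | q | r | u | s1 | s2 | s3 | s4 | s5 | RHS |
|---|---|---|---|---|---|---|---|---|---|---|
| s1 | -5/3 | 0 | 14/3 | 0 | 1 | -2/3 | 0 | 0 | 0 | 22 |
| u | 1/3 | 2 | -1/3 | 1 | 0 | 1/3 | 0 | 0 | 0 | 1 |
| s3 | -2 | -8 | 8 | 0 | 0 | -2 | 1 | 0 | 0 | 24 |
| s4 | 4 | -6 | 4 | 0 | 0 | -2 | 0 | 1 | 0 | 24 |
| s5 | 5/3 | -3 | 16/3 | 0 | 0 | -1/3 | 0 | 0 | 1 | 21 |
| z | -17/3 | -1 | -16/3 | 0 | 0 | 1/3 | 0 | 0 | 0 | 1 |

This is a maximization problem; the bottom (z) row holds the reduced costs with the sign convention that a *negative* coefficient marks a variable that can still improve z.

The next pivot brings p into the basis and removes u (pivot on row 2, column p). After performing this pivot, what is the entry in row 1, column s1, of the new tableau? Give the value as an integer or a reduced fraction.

1

Pivot element is row 2, column p: 1/3.
Normalize row 2: new (row 2, s1) = 0/(1/3) = 0.
row 1 ← row 1 − (-5/3)·(new row 2): 1 − (-5/3)·0 = 1.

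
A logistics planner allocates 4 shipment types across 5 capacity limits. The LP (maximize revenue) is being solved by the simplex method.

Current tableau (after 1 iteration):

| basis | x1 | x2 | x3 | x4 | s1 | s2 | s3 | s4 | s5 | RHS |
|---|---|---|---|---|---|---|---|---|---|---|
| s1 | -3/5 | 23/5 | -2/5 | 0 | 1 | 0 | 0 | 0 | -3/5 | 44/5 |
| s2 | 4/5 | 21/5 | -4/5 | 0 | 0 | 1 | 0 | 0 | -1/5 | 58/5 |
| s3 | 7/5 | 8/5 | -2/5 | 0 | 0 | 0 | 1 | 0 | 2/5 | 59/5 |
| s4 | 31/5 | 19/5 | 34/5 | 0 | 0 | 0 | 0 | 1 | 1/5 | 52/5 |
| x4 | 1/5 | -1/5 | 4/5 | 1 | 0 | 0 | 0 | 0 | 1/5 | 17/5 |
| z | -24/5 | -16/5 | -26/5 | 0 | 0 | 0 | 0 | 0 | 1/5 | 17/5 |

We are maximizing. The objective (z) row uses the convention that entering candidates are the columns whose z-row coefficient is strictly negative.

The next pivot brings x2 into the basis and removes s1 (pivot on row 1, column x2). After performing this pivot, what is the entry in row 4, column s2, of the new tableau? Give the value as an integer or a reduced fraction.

0

Pivot element is row 1, column x2: 23/5.
Normalize row 1: new (row 1, s2) = 0/(23/5) = 0.
row 4 ← row 4 − (19/5)·(new row 1): 0 − (19/5)·0 = 0.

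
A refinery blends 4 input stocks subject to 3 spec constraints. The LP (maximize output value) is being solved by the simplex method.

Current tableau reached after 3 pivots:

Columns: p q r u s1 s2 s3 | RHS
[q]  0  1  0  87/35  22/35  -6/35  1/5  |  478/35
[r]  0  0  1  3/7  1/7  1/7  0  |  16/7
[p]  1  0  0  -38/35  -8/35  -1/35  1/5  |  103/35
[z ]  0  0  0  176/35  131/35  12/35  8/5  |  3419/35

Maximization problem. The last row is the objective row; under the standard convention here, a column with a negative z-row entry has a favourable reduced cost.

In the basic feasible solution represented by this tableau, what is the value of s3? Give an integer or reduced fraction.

s3 is nonbasic (not in the basis column), so its value in the current BFS is 0.

0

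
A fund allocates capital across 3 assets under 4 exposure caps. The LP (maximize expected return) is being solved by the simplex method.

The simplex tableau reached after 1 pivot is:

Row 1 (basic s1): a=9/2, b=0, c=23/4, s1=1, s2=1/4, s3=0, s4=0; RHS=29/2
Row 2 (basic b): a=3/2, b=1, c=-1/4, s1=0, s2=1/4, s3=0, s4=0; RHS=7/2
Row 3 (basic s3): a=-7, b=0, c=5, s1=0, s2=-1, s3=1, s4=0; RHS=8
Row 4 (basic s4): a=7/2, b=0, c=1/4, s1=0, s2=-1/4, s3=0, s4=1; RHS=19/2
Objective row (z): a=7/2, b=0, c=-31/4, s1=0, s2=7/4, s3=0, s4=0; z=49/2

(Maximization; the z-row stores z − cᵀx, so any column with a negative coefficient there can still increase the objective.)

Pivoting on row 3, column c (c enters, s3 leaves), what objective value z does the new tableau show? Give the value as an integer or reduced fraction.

369/10

Minimum ratio for c: 8/5 = 8/5.
z changes by −(z-row coeff of c)·ratio = −(-31/4)·(8/5) = 62/5.
New z = 49/2 + (62/5) = 369/10.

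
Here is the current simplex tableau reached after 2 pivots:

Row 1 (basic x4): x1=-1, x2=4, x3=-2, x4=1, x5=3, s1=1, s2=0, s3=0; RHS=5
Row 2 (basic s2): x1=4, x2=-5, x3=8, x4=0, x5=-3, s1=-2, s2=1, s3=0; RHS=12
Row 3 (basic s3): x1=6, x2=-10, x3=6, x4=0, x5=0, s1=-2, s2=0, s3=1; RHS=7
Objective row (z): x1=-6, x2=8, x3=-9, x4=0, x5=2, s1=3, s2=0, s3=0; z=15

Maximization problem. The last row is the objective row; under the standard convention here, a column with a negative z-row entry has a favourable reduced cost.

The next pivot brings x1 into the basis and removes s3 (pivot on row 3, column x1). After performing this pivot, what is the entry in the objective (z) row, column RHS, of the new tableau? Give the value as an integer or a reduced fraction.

22

Pivot element is row 3, column x1: 6.
Normalize row 3: new (row 3, RHS) = 7/6 = 7/6.
z-row ← z-row − (-6)·(new row 3): 15 − (-6)·(7/6) = 22.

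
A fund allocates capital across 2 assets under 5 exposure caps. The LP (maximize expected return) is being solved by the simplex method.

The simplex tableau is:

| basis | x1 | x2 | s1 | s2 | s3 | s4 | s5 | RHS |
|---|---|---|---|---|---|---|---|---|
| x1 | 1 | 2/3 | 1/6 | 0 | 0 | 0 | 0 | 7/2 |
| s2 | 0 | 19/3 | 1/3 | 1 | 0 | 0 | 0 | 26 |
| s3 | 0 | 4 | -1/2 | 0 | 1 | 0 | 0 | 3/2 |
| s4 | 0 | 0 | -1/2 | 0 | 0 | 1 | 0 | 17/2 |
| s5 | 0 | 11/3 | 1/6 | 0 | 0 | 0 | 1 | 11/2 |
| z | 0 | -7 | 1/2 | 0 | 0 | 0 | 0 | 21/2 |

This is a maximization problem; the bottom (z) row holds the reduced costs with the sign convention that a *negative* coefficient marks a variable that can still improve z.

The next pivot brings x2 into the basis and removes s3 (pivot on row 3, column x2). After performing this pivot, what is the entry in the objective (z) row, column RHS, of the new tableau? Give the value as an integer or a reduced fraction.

105/8

Pivot element is row 3, column x2: 4.
Normalize row 3: new (row 3, RHS) = (3/2)/4 = 3/8.
z-row ← z-row − (-7)·(new row 3): 21/2 − (-7)·(3/8) = 105/8.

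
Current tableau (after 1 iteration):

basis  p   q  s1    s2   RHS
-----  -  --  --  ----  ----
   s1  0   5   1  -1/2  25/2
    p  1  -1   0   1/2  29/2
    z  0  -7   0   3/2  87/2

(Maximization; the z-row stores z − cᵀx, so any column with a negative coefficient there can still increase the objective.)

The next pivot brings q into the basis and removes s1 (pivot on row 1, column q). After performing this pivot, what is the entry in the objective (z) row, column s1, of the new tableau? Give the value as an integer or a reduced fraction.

Pivot element is row 1, column q: 5.
Normalize row 1: new (row 1, s1) = 1/5 = 1/5.
z-row ← z-row − (-7)·(new row 1): 0 − (-7)·(1/5) = 7/5.

7/5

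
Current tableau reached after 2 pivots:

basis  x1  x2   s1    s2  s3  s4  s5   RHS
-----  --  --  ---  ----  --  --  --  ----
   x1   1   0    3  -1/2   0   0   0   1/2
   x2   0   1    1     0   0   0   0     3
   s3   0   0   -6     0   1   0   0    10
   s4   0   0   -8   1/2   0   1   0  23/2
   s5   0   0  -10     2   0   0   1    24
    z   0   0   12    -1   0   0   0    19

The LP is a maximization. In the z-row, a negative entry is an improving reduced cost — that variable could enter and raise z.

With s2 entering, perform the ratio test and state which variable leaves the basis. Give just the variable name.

s5

Ratios: row 1 (x1): entry -1/2 ≤ 0, skip; row 2 (x2): entry 0 ≤ 0, skip; row 3 (s3): entry 0 ≤ 0, skip; row 4 (s4): (23/2)/(1/2) = 23; row 5 (s5): 24/2 = 12.
Minimum ratio 12 is in the s5 row, so s5 leaves.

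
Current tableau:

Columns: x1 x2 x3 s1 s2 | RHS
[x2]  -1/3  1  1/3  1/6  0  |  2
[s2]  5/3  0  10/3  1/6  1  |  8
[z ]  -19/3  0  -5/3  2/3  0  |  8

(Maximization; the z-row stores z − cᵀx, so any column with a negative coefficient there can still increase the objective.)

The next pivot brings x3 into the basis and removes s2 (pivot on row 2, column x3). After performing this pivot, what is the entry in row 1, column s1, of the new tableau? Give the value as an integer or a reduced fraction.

3/20

Pivot element is row 2, column x3: 10/3.
Normalize row 2: new (row 2, s1) = (1/6)/(10/3) = 1/20.
row 1 ← row 1 − (1/3)·(new row 2): 1/6 − (1/3)·(1/20) = 3/20.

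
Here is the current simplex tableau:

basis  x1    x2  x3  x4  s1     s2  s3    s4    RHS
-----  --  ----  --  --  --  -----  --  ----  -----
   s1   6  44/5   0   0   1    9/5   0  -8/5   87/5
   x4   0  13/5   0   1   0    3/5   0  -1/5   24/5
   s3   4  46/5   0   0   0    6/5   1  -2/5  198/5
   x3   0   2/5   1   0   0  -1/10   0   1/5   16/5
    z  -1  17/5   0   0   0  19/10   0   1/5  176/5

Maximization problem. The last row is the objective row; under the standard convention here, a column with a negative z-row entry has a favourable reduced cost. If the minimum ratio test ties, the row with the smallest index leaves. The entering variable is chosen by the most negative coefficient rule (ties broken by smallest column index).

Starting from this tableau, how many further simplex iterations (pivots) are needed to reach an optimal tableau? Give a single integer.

pivot: x1 in, s1 out → z = 381/10
pivot: s4 in, x3 out → z = 235/6
No improving column remains; optimal.

2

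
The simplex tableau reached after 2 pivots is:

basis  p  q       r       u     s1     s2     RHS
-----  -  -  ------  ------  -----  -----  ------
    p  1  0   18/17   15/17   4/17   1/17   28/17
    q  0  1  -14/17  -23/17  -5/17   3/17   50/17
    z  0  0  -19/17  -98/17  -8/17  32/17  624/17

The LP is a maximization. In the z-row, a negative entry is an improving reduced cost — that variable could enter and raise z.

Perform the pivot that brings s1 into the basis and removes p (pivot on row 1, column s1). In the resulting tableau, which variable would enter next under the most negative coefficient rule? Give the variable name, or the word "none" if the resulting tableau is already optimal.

Pivot element 4/17. New z-row = old z-row − (-8/17)·(row 1/(4/17)).
Updated z-row coefficients: p: 2, q: 0, r: 1, u: -4, s1: 0, s2: 2.
The most negative is -4 in column u, so u would enter next.

u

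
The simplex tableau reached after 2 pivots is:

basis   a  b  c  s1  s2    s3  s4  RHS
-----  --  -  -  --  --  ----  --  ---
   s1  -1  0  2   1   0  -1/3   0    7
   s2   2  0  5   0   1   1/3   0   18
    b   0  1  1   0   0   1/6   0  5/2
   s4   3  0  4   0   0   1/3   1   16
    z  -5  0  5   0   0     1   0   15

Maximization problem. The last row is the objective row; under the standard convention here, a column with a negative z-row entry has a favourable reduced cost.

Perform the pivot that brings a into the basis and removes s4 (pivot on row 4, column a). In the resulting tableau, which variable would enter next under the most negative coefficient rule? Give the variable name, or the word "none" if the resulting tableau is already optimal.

Pivot element 3. New z-row = old z-row − (-5)·(row 4/3).
Updated z-row coefficients: a: 0, b: 0, c: 35/3, s1: 0, s2: 0, s3: 14/9, s4: 5/3.
No coefficient is strictly negative; the tableau after this pivot is optimal.

none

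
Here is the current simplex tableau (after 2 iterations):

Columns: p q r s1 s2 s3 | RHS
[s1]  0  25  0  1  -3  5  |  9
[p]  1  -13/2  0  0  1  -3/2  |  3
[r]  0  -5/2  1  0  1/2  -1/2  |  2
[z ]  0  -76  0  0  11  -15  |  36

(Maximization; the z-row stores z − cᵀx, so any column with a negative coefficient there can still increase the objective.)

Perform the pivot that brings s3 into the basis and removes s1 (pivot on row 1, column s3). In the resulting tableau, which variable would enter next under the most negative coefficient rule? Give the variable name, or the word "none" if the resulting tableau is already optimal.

q

Pivot element 5. New z-row = old z-row − (-15)·(row 1/5).
Updated z-row coefficients: p: 0, q: -1, r: 0, s1: 3, s2: 2, s3: 0.
The most negative is -1 in column q, so q would enter next.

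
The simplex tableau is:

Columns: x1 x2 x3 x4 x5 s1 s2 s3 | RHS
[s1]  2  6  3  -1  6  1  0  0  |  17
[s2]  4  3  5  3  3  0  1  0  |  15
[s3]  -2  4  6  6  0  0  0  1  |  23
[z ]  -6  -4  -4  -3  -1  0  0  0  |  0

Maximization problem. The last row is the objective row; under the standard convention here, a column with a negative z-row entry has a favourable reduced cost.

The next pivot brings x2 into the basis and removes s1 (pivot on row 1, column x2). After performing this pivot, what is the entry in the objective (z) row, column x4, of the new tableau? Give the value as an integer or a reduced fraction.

-11/3

Pivot element is row 1, column x2: 6.
Normalize row 1: new (row 1, x4) = (-1)/6 = -1/6.
z-row ← z-row − (-4)·(new row 1): -3 − (-4)·(-1/6) = -11/3.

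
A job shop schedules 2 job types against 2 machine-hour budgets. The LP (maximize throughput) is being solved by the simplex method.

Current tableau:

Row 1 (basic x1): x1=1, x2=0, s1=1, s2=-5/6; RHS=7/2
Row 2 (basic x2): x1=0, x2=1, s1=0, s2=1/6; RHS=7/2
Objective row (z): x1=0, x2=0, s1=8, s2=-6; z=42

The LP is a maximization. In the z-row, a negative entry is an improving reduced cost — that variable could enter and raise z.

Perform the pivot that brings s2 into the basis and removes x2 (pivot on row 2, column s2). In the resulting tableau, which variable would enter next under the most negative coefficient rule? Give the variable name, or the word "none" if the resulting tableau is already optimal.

none

Pivot element 1/6. New z-row = old z-row − (-6)·(row 2/(1/6)).
Updated z-row coefficients: x1: 0, x2: 36, s1: 8, s2: 0.
No coefficient is strictly negative; the tableau after this pivot is optimal.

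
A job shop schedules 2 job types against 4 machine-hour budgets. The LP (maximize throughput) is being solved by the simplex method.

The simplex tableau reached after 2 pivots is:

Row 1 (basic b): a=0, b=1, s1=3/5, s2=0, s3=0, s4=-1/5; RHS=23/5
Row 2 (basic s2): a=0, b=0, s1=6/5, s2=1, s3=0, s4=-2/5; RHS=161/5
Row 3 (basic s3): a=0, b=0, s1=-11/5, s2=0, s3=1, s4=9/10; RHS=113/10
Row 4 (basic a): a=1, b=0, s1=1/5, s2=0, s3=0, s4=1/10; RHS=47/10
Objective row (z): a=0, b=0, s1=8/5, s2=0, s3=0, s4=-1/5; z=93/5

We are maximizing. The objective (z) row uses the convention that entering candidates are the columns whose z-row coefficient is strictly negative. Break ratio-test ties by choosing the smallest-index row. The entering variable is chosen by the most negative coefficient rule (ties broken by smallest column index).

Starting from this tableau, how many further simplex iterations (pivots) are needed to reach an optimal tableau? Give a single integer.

1

pivot: s4 in, s3 out → z = 190/9
No improving column remains; optimal.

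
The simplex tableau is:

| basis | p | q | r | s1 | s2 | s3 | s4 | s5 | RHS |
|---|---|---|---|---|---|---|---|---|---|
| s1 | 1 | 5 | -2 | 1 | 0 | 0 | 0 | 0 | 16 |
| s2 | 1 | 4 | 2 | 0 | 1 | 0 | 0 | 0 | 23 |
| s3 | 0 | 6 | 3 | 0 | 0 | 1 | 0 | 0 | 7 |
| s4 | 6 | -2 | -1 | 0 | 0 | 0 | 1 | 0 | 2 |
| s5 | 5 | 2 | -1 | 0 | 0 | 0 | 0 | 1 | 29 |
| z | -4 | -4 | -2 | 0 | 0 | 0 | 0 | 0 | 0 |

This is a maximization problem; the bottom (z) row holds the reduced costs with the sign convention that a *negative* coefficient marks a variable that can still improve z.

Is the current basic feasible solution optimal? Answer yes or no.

no

Column p has objective-row coefficient -4, which is negative; an improving pivot exists, so not yet optimal.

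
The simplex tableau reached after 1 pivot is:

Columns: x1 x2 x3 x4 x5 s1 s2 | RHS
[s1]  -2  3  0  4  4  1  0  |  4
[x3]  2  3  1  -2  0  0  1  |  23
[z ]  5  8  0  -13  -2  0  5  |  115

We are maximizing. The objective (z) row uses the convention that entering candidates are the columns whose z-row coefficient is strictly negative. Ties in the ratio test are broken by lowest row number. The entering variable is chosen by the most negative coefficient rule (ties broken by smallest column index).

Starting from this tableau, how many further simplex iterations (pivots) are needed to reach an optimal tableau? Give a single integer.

pivot: x4 in, s1 out → z = 128
pivot: x1 in, x3 out → z = 331/2
No improving column remains; optimal.

2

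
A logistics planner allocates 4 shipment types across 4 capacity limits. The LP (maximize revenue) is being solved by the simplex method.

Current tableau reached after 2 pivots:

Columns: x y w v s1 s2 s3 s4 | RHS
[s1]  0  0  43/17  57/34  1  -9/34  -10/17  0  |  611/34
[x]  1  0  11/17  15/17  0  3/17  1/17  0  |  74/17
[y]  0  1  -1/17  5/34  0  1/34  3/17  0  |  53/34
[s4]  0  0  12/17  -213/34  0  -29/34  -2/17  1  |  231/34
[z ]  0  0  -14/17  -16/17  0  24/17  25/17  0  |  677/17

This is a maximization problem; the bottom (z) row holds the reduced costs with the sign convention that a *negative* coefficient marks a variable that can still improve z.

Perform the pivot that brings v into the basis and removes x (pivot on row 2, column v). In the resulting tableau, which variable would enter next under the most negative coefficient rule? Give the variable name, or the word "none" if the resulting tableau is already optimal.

w

Pivot element 15/17. New z-row = old z-row − (-16/17)·(row 2/(15/17)).
Updated z-row coefficients: x: 16/15, y: 0, w: -2/15, v: 0, s1: 0, s2: 8/5, s3: 23/15, s4: 0.
The most negative is -2/15 in column w, so w would enter next.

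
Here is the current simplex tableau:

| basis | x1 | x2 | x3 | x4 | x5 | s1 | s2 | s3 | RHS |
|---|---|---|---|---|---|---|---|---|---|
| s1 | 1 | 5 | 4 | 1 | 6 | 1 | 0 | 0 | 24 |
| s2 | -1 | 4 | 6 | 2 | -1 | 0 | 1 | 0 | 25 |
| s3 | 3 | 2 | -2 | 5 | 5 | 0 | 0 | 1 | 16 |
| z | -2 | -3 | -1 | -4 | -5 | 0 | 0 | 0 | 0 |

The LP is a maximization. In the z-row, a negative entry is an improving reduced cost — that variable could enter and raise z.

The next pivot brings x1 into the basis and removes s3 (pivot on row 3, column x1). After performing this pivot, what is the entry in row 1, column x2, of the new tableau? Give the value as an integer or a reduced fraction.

Pivot element is row 3, column x1: 3.
Normalize row 3: new (row 3, x2) = 2/3 = 2/3.
row 1 ← row 1 − 1·(new row 3): 5 − 1·(2/3) = 13/3.

13/3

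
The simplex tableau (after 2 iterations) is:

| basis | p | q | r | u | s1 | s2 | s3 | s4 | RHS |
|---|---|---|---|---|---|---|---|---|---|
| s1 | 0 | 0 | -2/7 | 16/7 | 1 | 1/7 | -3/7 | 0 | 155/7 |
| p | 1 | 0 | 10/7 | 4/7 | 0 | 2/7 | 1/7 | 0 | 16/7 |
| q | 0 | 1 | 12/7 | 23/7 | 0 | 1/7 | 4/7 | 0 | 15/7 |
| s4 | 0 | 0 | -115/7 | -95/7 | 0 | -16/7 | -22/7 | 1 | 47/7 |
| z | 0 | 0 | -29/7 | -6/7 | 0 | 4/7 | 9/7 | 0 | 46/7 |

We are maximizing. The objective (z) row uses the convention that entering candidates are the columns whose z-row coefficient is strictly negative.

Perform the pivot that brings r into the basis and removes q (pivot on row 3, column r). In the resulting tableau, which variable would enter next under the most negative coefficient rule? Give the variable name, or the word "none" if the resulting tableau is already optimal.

none

Pivot element 12/7. New z-row = old z-row − (-29/7)·(row 3/(12/7)).
Updated z-row coefficients: p: 0, q: 29/12, r: 0, u: 85/12, s1: 0, s2: 11/12, s3: 8/3, s4: 0.
No coefficient is strictly negative; the tableau after this pivot is optimal.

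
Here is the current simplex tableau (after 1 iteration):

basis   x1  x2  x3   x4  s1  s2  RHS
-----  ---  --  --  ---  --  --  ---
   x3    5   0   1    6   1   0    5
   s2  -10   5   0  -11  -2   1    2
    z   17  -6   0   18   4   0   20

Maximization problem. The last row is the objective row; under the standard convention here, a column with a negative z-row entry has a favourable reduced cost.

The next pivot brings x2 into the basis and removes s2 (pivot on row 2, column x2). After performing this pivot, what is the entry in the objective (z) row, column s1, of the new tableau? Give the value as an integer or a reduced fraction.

Pivot element is row 2, column x2: 5.
Normalize row 2: new (row 2, s1) = (-2)/5 = -2/5.
z-row ← z-row − (-6)·(new row 2): 4 − (-6)·(-2/5) = 8/5.

8/5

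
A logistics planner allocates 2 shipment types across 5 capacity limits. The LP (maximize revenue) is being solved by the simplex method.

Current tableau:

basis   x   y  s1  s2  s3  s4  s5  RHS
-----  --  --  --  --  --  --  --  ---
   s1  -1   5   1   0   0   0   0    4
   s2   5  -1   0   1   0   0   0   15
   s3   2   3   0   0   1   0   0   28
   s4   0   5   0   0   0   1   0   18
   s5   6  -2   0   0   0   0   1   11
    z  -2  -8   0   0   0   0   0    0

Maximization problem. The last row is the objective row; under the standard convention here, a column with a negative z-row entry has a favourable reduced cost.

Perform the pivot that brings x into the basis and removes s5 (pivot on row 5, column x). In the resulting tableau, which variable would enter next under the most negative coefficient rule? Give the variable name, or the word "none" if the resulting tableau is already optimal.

y

Pivot element 6. New z-row = old z-row − (-2)·(row 5/6).
Updated z-row coefficients: x: 0, y: -26/3, s1: 0, s2: 0, s3: 0, s4: 0, s5: 1/3.
The most negative is -26/3 in column y, so y would enter next.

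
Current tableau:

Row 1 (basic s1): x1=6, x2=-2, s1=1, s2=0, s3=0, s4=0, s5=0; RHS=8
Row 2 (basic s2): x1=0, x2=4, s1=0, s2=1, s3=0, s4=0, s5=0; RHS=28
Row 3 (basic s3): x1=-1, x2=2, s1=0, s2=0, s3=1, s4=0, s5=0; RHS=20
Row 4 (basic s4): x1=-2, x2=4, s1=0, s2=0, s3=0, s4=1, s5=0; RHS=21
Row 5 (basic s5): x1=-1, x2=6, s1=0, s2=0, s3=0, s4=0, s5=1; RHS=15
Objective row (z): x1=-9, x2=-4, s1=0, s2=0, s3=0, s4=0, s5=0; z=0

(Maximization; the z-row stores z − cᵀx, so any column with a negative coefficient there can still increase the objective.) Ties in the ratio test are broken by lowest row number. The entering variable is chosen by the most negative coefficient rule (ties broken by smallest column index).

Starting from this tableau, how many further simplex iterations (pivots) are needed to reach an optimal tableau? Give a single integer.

pivot: x1 in, s1 out → z = 12
pivot: x2 in, s5 out → z = 547/17
No improving column remains; optimal.

2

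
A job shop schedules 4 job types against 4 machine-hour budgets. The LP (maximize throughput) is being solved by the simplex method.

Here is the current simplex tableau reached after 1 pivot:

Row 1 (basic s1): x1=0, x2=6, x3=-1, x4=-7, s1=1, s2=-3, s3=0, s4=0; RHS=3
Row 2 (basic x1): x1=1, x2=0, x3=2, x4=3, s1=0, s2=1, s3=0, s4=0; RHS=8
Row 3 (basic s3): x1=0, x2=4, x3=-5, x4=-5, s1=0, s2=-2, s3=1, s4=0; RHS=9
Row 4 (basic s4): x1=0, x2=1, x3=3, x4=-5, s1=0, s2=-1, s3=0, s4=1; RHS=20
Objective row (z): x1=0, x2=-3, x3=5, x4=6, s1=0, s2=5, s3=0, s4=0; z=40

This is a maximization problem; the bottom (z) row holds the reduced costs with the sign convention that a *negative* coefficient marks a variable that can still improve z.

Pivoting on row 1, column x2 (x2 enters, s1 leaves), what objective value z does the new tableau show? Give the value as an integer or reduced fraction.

Minimum ratio for x2: 3/6 = 1/2.
z changes by −(z-row coeff of x2)·ratio = −(-3)·(1/2) = 3/2.
New z = 40 + (3/2) = 83/2.

83/2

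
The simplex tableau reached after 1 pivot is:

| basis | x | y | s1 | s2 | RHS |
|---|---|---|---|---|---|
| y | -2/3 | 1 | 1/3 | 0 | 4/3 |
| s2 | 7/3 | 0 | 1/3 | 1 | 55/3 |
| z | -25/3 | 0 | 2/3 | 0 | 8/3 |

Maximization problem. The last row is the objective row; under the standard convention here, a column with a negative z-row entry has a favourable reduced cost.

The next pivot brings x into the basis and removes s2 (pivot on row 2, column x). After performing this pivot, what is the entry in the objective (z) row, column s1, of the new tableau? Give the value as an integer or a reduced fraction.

13/7

Pivot element is row 2, column x: 7/3.
Normalize row 2: new (row 2, s1) = (1/3)/(7/3) = 1/7.
z-row ← z-row − (-25/3)·(new row 2): 2/3 − (-25/3)·(1/7) = 13/7.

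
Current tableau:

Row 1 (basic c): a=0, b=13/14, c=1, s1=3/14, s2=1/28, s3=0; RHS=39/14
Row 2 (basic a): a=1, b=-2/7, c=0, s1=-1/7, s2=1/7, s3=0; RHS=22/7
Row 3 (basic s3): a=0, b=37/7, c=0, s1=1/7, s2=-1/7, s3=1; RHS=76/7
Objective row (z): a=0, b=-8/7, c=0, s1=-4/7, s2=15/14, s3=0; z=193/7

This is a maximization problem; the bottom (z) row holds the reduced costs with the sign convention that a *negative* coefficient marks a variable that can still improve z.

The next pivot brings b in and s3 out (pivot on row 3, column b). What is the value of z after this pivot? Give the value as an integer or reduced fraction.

Minimum ratio for b: (76/7)/(37/7) = 76/37.
z changes by −(z-row coeff of b)·ratio = −(-8/7)·(76/37) = 608/259.
New z = 193/7 + (608/259) = 1107/37.

1107/37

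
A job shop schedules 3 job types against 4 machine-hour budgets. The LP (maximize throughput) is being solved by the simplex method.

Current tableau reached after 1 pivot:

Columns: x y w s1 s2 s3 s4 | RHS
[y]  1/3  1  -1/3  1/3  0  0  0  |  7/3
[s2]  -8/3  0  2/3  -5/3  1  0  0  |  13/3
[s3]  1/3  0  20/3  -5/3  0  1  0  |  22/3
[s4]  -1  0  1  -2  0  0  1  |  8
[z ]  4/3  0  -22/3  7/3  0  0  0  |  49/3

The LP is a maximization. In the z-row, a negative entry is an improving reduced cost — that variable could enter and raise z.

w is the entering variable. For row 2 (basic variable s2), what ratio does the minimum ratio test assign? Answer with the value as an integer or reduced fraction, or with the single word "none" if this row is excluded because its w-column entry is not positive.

Ratio = RHS / (w entry) = (13/3) / (2/3) = 13/2.

13/2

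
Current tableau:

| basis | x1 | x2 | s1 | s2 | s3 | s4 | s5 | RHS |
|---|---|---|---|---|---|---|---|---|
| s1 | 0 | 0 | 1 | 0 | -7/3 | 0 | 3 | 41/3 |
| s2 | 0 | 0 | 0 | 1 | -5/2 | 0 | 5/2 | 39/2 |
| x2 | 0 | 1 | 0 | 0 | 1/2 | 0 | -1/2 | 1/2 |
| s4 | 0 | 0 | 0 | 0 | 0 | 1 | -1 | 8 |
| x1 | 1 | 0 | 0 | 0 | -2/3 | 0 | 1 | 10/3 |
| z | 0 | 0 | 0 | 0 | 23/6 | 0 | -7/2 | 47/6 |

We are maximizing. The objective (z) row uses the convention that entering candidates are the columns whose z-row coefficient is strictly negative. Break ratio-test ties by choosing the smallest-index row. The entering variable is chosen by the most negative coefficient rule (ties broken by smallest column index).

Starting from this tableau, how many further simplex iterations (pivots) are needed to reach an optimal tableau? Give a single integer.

pivot: s5 in, x1 out → z = 39/2
No improving column remains; optimal.

1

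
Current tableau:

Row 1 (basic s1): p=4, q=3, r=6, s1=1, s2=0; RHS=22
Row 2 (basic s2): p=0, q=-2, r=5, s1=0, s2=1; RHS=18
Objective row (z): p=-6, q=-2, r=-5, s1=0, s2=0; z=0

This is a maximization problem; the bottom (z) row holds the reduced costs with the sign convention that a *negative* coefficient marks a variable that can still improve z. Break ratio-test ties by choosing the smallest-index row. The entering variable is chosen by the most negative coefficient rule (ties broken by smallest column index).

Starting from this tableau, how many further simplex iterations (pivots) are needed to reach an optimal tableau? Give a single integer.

1

pivot: p in, s1 out → z = 33
No improving column remains; optimal.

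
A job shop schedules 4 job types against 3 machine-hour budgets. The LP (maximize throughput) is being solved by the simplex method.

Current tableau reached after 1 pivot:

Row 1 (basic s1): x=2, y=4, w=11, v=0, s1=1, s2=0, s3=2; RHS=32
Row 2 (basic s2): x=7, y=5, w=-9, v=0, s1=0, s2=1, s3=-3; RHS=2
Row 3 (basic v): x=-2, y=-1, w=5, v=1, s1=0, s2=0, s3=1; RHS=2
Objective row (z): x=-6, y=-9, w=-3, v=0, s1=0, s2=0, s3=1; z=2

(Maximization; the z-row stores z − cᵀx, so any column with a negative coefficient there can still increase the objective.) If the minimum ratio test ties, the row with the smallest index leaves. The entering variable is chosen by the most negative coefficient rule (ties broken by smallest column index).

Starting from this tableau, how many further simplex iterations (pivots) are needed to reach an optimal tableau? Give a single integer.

3

pivot: y in, s2 out → z = 28/5
pivot: w in, v out → z = 20
pivot: s3 in, w out → z = 32
No improving column remains; optimal.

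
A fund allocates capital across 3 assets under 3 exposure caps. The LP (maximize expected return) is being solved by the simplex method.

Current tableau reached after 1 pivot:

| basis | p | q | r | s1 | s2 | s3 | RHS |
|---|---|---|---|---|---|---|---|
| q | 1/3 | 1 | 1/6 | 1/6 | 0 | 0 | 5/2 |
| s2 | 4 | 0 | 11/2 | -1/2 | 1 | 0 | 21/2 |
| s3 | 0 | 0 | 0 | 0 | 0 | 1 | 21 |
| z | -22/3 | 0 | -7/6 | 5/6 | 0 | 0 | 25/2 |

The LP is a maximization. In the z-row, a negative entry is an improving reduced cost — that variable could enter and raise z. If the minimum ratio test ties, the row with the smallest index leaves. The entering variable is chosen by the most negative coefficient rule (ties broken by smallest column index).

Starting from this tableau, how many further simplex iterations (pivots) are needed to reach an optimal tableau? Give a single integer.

2

pivot: p in, s2 out → z = 127/4
pivot: s1 in, q out → z = 162/5
No improving column remains; optimal.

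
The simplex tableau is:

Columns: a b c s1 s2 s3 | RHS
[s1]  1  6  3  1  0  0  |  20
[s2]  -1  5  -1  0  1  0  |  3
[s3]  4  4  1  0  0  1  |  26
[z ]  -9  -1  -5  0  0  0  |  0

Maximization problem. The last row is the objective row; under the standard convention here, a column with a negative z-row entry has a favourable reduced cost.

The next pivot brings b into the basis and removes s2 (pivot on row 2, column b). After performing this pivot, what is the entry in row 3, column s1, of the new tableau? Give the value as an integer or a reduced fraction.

0

Pivot element is row 2, column b: 5.
Normalize row 2: new (row 2, s1) = 0/5 = 0.
row 3 ← row 3 − 4·(new row 2): 0 − 4·0 = 0.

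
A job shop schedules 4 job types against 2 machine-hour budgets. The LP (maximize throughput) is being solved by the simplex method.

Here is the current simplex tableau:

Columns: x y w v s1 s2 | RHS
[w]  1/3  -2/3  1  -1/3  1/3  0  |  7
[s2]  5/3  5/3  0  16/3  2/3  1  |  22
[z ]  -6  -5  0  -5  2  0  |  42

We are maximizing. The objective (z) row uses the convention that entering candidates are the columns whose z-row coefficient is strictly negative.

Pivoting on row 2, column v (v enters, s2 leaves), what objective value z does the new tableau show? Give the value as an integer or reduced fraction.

501/8

Minimum ratio for v: 22/(16/3) = 33/8.
z changes by −(z-row coeff of v)·ratio = −(-5)·(33/8) = 165/8.
New z = 42 + (165/8) = 501/8.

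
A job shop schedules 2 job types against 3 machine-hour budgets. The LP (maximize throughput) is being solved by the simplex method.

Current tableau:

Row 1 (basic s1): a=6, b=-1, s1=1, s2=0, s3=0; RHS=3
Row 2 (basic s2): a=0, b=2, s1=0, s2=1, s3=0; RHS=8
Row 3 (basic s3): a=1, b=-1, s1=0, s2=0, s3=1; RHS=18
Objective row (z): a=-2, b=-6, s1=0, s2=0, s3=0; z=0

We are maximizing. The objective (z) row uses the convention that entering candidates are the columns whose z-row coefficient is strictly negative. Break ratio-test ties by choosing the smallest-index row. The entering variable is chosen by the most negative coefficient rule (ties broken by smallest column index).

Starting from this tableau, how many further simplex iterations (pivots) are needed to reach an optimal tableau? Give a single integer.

2

pivot: b in, s2 out → z = 24
pivot: a in, s1 out → z = 79/3
No improving column remains; optimal.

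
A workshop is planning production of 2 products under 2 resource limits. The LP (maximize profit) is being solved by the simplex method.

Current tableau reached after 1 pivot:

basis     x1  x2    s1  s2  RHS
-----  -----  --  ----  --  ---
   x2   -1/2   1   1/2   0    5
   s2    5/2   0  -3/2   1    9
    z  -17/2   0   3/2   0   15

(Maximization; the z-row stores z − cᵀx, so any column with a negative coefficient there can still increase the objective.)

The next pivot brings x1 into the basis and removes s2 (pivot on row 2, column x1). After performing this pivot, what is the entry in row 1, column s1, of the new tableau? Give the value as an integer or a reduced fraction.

Pivot element is row 2, column x1: 5/2.
Normalize row 2: new (row 2, s1) = (-3/2)/(5/2) = -3/5.
row 1 ← row 1 − (-1/2)·(new row 2): 1/2 − (-1/2)·(-3/5) = 1/5.

1/5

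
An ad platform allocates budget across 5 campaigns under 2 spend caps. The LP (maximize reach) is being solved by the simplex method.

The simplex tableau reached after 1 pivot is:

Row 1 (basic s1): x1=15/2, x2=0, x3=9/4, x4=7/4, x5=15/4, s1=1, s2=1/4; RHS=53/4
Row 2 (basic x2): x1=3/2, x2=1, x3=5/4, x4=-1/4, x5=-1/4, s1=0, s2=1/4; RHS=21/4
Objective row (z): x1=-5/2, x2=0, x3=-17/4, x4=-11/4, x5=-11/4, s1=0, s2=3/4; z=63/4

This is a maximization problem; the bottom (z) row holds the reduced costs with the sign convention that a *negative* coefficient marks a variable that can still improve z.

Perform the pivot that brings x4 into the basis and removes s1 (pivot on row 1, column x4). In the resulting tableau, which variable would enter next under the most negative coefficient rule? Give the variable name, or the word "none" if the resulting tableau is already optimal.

x3

Pivot element 7/4. New z-row = old z-row − (-11/4)·(row 1/(7/4)).
Updated z-row coefficients: x1: 65/7, x2: 0, x3: -5/7, x4: 0, x5: 22/7, s1: 11/7, s2: 8/7.
The most negative is -5/7 in column x3, so x3 would enter next.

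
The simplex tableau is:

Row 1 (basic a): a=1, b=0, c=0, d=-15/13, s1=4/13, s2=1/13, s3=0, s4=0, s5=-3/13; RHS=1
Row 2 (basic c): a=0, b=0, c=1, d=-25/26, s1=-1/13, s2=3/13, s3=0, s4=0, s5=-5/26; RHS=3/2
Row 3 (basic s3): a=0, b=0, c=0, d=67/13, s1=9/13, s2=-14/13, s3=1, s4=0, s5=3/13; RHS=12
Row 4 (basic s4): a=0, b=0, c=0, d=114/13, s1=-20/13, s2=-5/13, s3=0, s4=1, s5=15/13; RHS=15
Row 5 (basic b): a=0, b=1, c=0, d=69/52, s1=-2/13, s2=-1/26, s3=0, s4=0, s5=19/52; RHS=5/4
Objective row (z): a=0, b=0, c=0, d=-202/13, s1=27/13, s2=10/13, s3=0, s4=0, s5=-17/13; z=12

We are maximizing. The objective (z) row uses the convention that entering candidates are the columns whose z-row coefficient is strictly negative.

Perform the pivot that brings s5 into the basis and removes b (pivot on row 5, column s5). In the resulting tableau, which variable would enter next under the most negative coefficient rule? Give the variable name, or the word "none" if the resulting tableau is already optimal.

Pivot element 19/52. New z-row = old z-row − (-17/13)·(row 5/(19/52)).
Updated z-row coefficients: a: 0, b: 68/19, c: 0, d: -205/19, s1: 29/19, s2: 12/19, s3: 0, s4: 0, s5: 0.
The most negative is -205/19 in column d, so d would enter next.

d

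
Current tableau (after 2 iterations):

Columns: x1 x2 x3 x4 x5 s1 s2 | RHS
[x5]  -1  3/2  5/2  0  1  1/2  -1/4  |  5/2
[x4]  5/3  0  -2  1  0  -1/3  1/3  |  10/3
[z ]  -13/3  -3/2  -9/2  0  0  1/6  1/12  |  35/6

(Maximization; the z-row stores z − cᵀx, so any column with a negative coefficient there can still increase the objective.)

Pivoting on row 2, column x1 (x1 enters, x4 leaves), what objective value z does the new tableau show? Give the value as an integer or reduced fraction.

Minimum ratio for x1: (10/3)/(5/3) = 2.
z changes by −(z-row coeff of x1)·ratio = −(-13/3)·2 = 26/3.
New z = 35/6 + (26/3) = 29/2.

29/2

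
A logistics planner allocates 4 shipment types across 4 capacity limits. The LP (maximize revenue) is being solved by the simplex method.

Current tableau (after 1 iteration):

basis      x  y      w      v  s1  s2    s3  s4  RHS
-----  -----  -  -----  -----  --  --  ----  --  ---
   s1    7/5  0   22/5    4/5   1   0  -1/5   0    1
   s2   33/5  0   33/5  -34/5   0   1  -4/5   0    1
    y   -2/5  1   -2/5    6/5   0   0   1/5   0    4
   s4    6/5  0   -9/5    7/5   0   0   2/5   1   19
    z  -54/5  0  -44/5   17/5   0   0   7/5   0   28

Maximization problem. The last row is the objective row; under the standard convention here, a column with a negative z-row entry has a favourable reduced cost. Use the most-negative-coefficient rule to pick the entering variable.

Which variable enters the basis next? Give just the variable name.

x

Objective-row coefficients: x: -54/5, y: 0, w: -44/5, v: 17/5, s1: 0, s2: 0, s3: 7/5, s4: 0.
The most negative is -54/5 in column x, so x enters.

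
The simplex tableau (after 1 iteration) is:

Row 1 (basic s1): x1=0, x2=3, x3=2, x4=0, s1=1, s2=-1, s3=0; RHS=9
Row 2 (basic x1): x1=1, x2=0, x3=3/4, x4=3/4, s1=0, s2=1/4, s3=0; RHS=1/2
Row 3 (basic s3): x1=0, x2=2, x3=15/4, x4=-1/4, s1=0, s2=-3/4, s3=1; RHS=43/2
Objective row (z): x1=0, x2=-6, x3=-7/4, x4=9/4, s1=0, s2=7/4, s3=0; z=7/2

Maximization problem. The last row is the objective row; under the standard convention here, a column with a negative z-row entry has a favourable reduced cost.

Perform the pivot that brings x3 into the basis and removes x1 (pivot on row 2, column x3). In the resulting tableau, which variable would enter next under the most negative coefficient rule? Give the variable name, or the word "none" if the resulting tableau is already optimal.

Pivot element 3/4. New z-row = old z-row − (-7/4)·(row 2/(3/4)).
Updated z-row coefficients: x1: 7/3, x2: -6, x3: 0, x4: 4, s1: 0, s2: 7/3, s3: 0.
The most negative is -6 in column x2, so x2 would enter next.

x2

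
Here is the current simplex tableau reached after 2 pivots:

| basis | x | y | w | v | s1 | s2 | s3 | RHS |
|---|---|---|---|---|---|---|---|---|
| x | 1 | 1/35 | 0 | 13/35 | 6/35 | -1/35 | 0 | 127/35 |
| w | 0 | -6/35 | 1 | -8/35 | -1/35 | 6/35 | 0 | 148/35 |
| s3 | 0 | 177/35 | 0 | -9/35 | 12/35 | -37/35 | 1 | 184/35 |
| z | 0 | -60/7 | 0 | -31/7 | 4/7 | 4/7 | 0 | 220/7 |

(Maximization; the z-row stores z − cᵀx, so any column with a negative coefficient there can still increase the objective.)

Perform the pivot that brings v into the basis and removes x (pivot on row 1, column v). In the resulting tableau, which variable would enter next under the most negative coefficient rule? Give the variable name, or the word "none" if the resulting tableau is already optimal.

Pivot element 13/35. New z-row = old z-row − (-31/7)·(row 1/(13/35)).
Updated z-row coefficients: x: 155/13, y: -107/13, w: 0, v: 0, s1: 34/13, s2: 3/13, s3: 0.
The most negative is -107/13 in column y, so y would enter next.

y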